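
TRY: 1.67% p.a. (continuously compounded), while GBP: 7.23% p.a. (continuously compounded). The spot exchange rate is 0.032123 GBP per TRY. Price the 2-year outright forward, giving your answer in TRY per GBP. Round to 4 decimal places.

27.8542

T = 2 years.
GBP accumulates by e^(0.0723×2) = 1.15557725.
Growth of 1 TRY over T: e^(0.0167×2) = 1.03396404.
So F = 0.032123 × 1.15557725 / 1.03396404 = 0.035901256 (GBP/TRY).
Invert for TRY per GBP: 1 / 0.035901256 = 27.8542.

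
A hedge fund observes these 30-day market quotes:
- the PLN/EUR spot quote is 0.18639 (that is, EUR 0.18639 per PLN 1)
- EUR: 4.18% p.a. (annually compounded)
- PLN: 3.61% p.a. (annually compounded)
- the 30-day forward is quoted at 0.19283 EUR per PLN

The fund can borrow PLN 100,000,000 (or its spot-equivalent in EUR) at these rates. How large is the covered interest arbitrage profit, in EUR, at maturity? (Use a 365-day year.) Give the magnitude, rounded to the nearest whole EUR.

T = 30/365 years.
Keep in PLN, deliver into the forward: 100,000,000·1.0029190739·0.19283 = EUR 19,339,288.50.
Swap to EUR now, deposit: 100,000,000·0.18639·1.0033714228 = EUR 18,701,839.95.
The quoted forward overvalues PLN, so borrow EUR, buy PLN at spot, deposit the PLN at 3.61%, and sell the proceeds forward at 0.19283.
The gap between the two covered legs is EUR 637,449.

EUR 637,449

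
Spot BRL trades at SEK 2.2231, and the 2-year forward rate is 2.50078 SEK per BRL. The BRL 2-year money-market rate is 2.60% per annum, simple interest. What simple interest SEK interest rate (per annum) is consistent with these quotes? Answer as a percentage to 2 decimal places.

9.17%

T = 2 years.
By CIP, F/S equals the SEK-to-BRL growth ratio: 2.50078/2.2231 = 1.1249067.
BRL growth factor: 1 + 0.0260×2 = 1.052000.
That pins the SEK growth at 1.1834018.
r = (1.1834018 − 1)/2 = 0.091701 → 9.17%.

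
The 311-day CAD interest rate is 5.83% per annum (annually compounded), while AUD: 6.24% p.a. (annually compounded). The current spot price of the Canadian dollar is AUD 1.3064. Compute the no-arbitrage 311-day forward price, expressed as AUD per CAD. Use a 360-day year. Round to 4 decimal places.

T = 311/360 years.
AUD growth factor: (1 + 0.0624)^(311/360) = 1.053683.
CAD growth factor: (1 + 0.0583)^(311/360) = 1.0501692.
Forward (AUD per CAD) = 1.3064 × 1.053683 / 1.0501692 = 1.310771.

1.3108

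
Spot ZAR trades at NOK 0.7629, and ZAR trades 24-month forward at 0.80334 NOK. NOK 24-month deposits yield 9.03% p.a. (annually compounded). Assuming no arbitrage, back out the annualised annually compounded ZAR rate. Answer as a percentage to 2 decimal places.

6.25%

T = 2 years.
CIP gives F = S · g_NOK/g_ZAR, so g_NOK/g_ZAR = 0.80334/0.7629 = 1.0530083.
NOK growth factor: (1 + 0.0903)^2 = 1.1887541.
So the ZAR growth factor = 1.1289124.
Annualise: 1.1289124^(1/2) − 1 = 0.062503 = 6.25%.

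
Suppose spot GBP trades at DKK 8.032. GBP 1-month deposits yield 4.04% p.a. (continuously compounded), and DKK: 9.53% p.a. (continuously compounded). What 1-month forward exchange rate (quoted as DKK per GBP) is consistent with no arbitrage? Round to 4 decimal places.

8.0688

T = 1/12 years.
Growth of 1 DKK over T: e^(0.0953×1/12) = 1.0079733.
GBP growth factor: e^(0.0404×1/12) = 1.0033723.
Forward (DKK per GBP) = 8.032 × 1.0079733 / 1.0033723 = 8.068831.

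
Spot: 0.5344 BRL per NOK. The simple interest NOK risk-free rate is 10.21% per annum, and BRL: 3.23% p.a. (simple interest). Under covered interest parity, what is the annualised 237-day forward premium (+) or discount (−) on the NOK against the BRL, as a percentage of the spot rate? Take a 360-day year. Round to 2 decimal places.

T = 237/360 years.
No-arbitrage forward: 0.5344 × 1.0212642 / 1.0672158 = 0.5113901 BRL/NOK.
Annualised premium = (F − S)/S × (1/T) = (0.5113901 − 0.5344)/0.5344 ÷ (237/360) = -6.54%.

-6.54%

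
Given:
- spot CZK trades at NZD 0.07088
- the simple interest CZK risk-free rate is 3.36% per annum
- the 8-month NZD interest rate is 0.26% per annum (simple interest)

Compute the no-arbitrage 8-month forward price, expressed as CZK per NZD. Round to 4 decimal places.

14.3994

T = 8/12 years.
NZD growth factor: 1 + 0.0026×8/12 = 1.00173333.
CZK growth factor: 1 + 0.0336×8/12 = 1.022400.
CIP: F = S · (grow NZD)/(grow CZK) = 0.07088 × 1.00173333/1.022400 = 0.069447240 NZD per CZK.
Quoted the other way: 1/0.069447240 = 14.3994 CZK per NZD.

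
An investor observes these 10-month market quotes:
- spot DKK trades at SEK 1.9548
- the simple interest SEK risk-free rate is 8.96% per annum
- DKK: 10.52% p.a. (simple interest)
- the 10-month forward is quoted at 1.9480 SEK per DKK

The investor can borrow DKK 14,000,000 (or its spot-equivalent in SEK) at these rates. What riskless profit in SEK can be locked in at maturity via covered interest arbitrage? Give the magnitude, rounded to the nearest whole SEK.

T = 10/12 years.
Route A — deposit DKK, sell forward: 14,000,000 × 1.0876666667 × 1.9480 = SEK 29,662,845.33.
Route B — convert at spot, deposit SEK: 14,000,000 × 1.9548 × 1.0746666667 = SEK 29,410,617.60.
The quoted forward overvalues DKK, so borrow SEK, buy DKK at spot, deposit the DKK at 10.52%, and sell the proceeds forward at 1.9480.
Profit = 29,662,845.33 − 29,410,617.60 = SEK 252,228.

SEK 252,228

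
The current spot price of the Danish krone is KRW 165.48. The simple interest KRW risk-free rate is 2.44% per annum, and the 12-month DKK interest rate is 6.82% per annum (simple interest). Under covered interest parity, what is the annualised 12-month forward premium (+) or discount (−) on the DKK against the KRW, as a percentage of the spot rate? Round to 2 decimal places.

T = 1 year.
F = S · g_KRW/g_DKK = 165.48 × 1.024400/1.068200 = 158.69473.
Annualised premium = (F − S)/S × (1/T) = (158.69473 − 165.48)/165.48 ÷ 1 = -4.10%.

-4.10%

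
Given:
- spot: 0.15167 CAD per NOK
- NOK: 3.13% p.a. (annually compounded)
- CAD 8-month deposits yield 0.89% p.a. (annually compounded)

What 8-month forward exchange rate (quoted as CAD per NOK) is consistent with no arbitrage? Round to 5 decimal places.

T = 8/12 years.
CAD growth factor: (1 + 0.0089)^(8/12) = 1.0059246.
NOK growth factor: (1 + 0.0313)^(8/12) = 1.0207593.
CIP: F = S · (grow CAD)/(grow NOK) = 0.15167 × 1.0059246/1.0207593 = 0.1494658 CAD per NOK.

0.14947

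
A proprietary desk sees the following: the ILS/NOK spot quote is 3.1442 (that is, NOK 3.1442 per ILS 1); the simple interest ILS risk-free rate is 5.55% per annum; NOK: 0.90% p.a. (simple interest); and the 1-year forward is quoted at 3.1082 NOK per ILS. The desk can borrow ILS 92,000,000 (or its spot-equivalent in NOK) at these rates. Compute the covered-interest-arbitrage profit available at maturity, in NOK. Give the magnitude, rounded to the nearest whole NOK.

T = 1 year.
Keep in ILS, deliver into the forward: 92,000,000·1.055500·3.1082 = NOK 301,824,869.20.
Swap to NOK now, deposit: 92,000,000·3.1442·1.009000 = NOK 291,869,797.60.
The quoted forward overvalues ILS, so borrow NOK, buy ILS at spot, deposit the ILS at 5.55%, and sell the proceeds forward at 3.1082.
Arbitrage profit = |301,824,869.20 − 291,869,797.60| = NOK 9,955,072.

NOK 9,955,072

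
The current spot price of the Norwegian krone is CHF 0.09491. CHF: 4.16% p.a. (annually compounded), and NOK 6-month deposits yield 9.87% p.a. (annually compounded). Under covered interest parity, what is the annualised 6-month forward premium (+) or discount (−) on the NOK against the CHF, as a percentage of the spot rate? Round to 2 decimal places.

-5.27%

T = 6/12 years.
No-arbitrage forward: 0.09491 × 1.0205881 / 1.0481889 = 0.09241084 CHF/NOK.
Annualised premium = (F − S)/S × (1/T) = (0.09241084 − 0.09491)/0.09491 ÷ (6/12) = -5.27%.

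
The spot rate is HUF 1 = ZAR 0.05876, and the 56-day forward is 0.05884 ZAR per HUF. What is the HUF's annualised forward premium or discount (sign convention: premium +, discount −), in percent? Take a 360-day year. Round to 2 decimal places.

T = 56/360 years.
Period premium: (0.05884 − 0.05876)/0.05876 = 0.0013615.
Per annum: 0.0013615 / (56/360) = 0.008752 = 0.88%.

+0.88%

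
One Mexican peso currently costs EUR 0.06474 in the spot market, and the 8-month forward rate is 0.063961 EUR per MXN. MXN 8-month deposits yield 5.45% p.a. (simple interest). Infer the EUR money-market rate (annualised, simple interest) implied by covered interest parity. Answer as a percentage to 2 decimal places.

T = 8/12 years.
By CIP, F/S equals the EUR-to-MXN growth ratio: 0.063961/0.06474 = 0.9879673.
MXN growth factor: 1 + 0.0545×8/12 = 1.0363333.
That pins the EUR growth at 1.0238634.
(1.0238634 − 1)/T = 0.035795, i.e. 3.58%.

3.58%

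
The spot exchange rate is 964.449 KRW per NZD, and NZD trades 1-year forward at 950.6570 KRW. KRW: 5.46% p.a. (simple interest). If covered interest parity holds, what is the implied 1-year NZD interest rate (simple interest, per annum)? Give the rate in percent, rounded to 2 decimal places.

T = 1 year.
CIP gives F = S · g_KRW/g_NZD, so g_KRW/g_NZD = 950.657/964.449 = 0.9856996.
KRW growth factor: 1 + 0.0546×1 = 1.054600.
That pins the NZD growth at 1.069900.
(1.069900 − 1)/T = 0.069900, i.e. 6.99%.

6.99%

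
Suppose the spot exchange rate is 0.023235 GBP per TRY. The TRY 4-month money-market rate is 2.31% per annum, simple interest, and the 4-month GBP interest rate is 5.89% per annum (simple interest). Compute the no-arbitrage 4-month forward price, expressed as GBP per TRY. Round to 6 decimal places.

T = 4/12 years.
GBP accumulates by 1 + 0.0589×4/12 = 1.0196333.
TRY growth factor: 1 + 0.0231×4/12 = 1.007700.
CIP: F = S · (grow GBP)/(grow TRY) = 0.023235 × 1.0196333/1.007700 = 0.02351015 GBP per TRY.

0.023510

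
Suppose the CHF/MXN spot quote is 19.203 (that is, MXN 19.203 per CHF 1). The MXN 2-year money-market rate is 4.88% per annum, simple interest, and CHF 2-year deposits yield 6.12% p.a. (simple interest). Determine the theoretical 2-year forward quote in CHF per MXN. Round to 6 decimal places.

0.053252

T = 2 years.
MXN growth factor: 1 + 0.0488×2 = 1.097600.
CHF accumulates by 1 + 0.0612×2 = 1.122400.
Forward (MXN per CHF) = 19.203 × 1.097600 / 1.122400 = 18.77870.
Quoted the other way: 1/18.77870 = 0.053252 CHF per MXN.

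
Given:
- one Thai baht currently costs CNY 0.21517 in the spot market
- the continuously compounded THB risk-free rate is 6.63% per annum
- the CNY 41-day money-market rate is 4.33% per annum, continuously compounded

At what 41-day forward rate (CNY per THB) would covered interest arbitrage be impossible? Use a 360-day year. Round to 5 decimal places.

T = 41/360 years.
Growth of 1 CNY over T: e^(0.0433×41/360) = 1.0049436.
THB accumulates by e^(0.0663×41/360) = 1.0075794.
So F = 0.21517 × 1.0049436 / 1.0075794 = 0.2146071 (CNY/THB).

0.21461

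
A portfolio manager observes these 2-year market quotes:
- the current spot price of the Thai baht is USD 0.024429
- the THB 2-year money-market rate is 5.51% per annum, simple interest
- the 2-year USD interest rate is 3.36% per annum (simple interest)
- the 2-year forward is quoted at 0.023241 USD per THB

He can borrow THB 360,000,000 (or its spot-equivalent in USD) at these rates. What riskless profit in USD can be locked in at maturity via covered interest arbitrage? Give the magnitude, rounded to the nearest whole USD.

T = 2 years.
Keep in THB, deliver into the forward: 360,000,000·1.110200·0.023241 = USD 9,288,776.95.
Swap to USD now, deposit: 360,000,000·0.024429·1.067200 = USD 9,385,426.37.
The quoted forward undervalues THB, so borrow THB, convert to USD at spot, deposit the USD at 3.36%, and buy THB forward at 0.023241 to cover the loan.
Arbitrage profit = |9,288,776.95 − 9,385,426.37| = USD 96,649.

USD 96,649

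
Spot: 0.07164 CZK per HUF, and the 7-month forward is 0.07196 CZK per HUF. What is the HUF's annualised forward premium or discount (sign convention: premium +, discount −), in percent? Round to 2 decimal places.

T = 7/12 years.
(F − S)/S = (0.07196 − 0.07164)/0.07164 = 0.0044668.
Per annum: 0.0044668 / (7/12) = 0.007657 = 0.77%.

+0.77%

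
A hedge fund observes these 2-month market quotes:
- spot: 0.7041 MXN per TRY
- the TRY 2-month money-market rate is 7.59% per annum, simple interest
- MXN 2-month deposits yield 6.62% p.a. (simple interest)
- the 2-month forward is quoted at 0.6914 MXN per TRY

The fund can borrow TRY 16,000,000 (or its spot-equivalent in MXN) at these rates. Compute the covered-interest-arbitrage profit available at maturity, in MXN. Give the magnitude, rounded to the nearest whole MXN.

T = 2/12 years.
Keep in TRY, deliver into the forward: 16,000,000·1.012650·0.6914 = MXN 11,202,339.36.
Swap to MXN now, deposit: 16,000,000·0.7041·1.0110333333 = MXN 11,389,897.12.
The quoted forward undervalues TRY, so borrow TRY, convert to MXN at spot, deposit the MXN at 6.62%, and buy TRY forward at 0.6914 to cover the loan.
Profit = 11,389,897.12 − 11,202,339.36 = MXN 187,558.

MXN 187,558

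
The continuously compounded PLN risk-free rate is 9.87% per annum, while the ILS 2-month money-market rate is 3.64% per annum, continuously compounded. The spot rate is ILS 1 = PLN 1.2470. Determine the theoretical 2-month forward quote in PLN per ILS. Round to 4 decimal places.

T = 2/12 years.
PLN growth factor: e^(0.0987×2/12) = 1.016586.
Growth of 1 ILS over T: e^(0.0364×2/12) = 1.0060851.
So F = 1.247 × 1.016586 / 1.0060851 = 1.260015 (PLN/ILS).

1.2600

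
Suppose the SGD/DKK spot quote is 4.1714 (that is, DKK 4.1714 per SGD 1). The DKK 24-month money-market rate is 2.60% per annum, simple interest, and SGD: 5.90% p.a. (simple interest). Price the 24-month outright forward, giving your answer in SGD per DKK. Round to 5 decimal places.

T = 2 years.
DKK accumulates by 1 + 0.0260×2 = 1.052000.
SGD accumulates by 1 + 0.0590×2 = 1.118000.
So F = 4.1714 × 1.052000 / 1.118000 = 3.925146 (DKK/SGD).
Invert for SGD per DKK: 1 / 3.925146 = 0.25477.

0.25477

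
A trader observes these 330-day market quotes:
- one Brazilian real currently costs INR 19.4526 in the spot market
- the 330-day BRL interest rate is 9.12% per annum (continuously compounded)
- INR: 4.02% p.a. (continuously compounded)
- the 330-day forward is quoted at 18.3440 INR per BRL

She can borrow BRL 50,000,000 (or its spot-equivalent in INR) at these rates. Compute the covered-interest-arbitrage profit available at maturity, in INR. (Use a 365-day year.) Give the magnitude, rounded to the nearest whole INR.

T = 330/365 years.
Route A — deposit BRL, sell forward: 50,000,000 × 1.08594958146 × 18.3440 = INR 996,032,956.12.
Route B — convert at spot, deposit INR: 50,000,000 × 19.4526 × 1.03701376754 = INR 1,008,630,700.72.
The quoted forward undervalues BRL, so borrow BRL, convert to INR at spot, deposit the INR at 4.02%, and buy BRL forward at 18.3440 to cover the loan.
Profit = 1,008,630,700.72 − 996,032,956.12 = INR 12,597,745.

INR 12,597,745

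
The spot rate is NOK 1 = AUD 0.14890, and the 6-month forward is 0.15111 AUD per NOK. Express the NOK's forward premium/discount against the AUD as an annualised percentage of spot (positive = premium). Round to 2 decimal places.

+2.97%

T = 6/12 years.
NOK trades forward at +1.48422% vs spot over the period.
Annualise by dividing by T: 0.0148422 / (6/12) = 0.029684 → 2.97%.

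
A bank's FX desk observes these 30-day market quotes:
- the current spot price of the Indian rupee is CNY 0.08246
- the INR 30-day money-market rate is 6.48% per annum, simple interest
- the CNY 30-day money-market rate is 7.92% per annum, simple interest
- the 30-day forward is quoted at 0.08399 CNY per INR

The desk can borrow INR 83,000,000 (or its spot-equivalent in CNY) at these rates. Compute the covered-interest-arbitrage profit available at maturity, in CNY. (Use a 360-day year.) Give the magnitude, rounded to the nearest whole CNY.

CNY 119,463

T = 30/360 years.
Invest the INR and cover forward: 83,000,000 × 1.005400 × 0.08399 = CNY 7,008,814.32.
Convert at spot and invest in CNY: 83,000,000 × 0.08246 × 1.006600 = CNY 6,889,351.59.
The quoted forward overvalues INR, so borrow CNY, buy INR at spot, deposit the INR at 6.48%, and sell the proceeds forward at 0.08399.
The gap between the two covered legs is CNY 119,463.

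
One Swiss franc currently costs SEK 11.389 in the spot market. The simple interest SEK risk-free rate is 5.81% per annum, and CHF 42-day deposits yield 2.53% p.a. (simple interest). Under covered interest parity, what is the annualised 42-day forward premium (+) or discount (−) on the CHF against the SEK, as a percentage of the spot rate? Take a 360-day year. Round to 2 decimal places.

T = 42/360 years.
No-arbitrage forward: 11.389 × 1.0067783 / 1.0029517 = 11.432453 SEK/CHF.
Annualised premium = (F − S)/S × (1/T) = (11.432453 − 11.389)/11.389 ÷ (42/360) = 3.27%.

+3.27%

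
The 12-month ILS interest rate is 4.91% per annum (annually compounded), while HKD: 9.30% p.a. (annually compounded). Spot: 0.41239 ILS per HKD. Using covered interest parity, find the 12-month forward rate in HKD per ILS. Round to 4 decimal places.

2.5264

T = 1 year.
ILS accumulates by (1 + 0.0491)^1 = 1.049100.
HKD accumulates by (1 + 0.0930)^1 = 1.093000.
CIP: F = S · (grow ILS)/(grow HKD) = 0.41239 × 1.049100/1.093000 = 0.3958265 ILS per HKD.
Quoted the other way: 1/0.3958265 = 2.5264 HKD per ILS.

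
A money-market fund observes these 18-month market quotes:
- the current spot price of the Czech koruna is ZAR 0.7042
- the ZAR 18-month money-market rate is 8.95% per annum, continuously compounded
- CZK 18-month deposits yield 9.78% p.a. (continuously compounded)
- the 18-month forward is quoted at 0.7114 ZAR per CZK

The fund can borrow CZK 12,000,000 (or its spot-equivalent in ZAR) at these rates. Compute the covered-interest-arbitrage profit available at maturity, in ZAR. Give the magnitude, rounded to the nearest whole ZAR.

T = 18/12 years.
Keep in CZK, deliver into the forward: 12,000,000·1.158006509·0.7114 = ZAR 9,885,669.97.
Swap to ZAR now, deposit: 12,000,000·0.7042·1.143678704 = ZAR 9,664,542.52.
The quoted forward overvalues CZK, so borrow ZAR, buy CZK at spot, deposit the CZK at 9.78%, and sell the proceeds forward at 0.7114.
Arbitrage profit = |9,885,669.97 − 9,664,542.52| = ZAR 221,127.

ZAR 221,127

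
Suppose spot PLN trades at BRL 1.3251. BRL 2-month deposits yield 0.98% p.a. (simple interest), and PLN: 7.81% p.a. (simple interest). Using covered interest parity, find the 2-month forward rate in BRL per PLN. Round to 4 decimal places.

1.3102

T = 2/12 years.
BRL accumulates by 1 + 0.0098×2/12 = 1.0016333.
PLN growth factor: 1 + 0.0781×2/12 = 1.0130167.
Forward (BRL per PLN) = 1.3251 × 1.0016333 / 1.0130167 = 1.310210.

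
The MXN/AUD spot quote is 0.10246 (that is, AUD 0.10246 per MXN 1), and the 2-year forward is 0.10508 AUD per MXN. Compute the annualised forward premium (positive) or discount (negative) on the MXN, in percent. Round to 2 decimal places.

+1.28%

T = 2 years.
MXN trades forward at +2.55710% vs spot over the period.
×(1/T) gives 1.28% p.a.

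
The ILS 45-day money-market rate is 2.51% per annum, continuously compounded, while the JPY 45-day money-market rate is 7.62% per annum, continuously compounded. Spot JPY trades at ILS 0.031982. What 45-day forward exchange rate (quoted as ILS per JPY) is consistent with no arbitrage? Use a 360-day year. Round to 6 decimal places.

0.031778

T = 45/360 years.
Growth of 1 ILS over T: e^(0.0251×45/360) = 1.0031424.
JPY accumulates by e^(0.0762×45/360) = 1.0095705.
CIP: F = S · (grow ILS)/(grow JPY) = 0.031982 × 1.0031424/1.0095705 = 0.03177837 ILS per JPY.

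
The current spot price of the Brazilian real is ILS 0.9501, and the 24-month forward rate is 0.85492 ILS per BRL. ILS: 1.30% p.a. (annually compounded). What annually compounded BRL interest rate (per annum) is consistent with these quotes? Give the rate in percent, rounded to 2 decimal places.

6.79%

T = 2 years.
CIP gives F = S · g_ILS/g_BRL, so g_ILS/g_BRL = 0.85492/0.9501 = 0.8998211.
The ILS side grows by (1 + 0.0130)^2 = 1.026169.
So the BRL growth factor = 1.1404145.
Annualise: 1.1404145^(1/2) − 1 = 0.067902 = 6.79%.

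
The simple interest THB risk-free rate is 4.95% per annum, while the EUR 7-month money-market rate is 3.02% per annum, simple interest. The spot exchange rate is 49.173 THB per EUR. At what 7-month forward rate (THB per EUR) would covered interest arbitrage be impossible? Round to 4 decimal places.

T = 7/12 years.
THB accumulates by 1 + 0.0495×7/12 = 1.028875.
EUR growth factor: 1 + 0.0302×7/12 = 1.01761667.
Forward (THB per EUR) = 49.173 × 1.028875 / 1.01761667 = 49.717022.

49.7170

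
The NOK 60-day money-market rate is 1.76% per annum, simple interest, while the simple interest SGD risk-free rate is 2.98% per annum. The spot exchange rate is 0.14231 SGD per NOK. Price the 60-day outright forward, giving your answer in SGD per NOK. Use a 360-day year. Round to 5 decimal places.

T = 60/360 years.
SGD growth factor: 1 + 0.0298×60/360 = 1.0049667.
NOK growth factor: 1 + 0.0176×60/360 = 1.0029333.
So F = 0.14231 × 1.0049667 / 1.0029333 = 0.1425985 (SGD/NOK).

0.14260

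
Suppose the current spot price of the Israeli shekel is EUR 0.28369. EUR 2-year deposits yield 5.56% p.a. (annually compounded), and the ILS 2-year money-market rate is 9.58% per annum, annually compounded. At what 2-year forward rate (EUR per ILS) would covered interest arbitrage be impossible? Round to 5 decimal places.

T = 2 years.
EUR accumulates by (1 + 0.0556)^2 = 1.1142914.
Growth of 1 ILS over T: (1 + 0.0958)^2 = 1.2007776.
Forward (EUR per ILS) = 0.28369 × 1.1142914 / 1.2007776 = 0.2632572.

0.26326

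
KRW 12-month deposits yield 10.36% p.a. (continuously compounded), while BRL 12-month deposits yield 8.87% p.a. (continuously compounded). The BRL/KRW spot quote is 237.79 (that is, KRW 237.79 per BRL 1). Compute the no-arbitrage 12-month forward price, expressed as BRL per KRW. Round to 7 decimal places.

0.0041432

T = 1 year.
KRW accumulates by e^(0.1036×1) = 1.1091567.
Growth of 1 BRL over T: e^(0.0887×1) = 1.0927528.
Forward (KRW per BRL) = 237.79 × 1.1091567 / 1.0927528 = 241.3596.
Invert for BRL per KRW: 1 / 241.3596 = 0.0041432.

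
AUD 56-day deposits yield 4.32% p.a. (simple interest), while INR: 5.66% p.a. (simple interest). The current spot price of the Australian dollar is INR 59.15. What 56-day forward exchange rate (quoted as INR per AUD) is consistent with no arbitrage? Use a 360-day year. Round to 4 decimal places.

59.2725

T = 56/360 years.
Growth of 1 INR over T: 1 + 0.0566×56/360 = 1.00880444.
AUD growth factor: 1 + 0.0432×56/360 = 1.006720.
CIP: F = S · (grow INR)/(grow AUD) = 59.15 × 1.00880444/1.006720 = 59.272472 INR per AUD.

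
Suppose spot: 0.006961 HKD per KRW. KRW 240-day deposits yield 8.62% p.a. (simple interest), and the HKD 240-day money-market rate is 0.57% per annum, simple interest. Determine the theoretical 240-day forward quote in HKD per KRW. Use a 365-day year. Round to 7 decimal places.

0.0066123

T = 240/365 years.
Growth of 1 HKD over T: 1 + 0.0057×240/365 = 1.0037479.
KRW growth factor: 1 + 0.0862×240/365 = 1.0566795.
Forward (HKD per KRW) = 0.006961 × 1.0037479 / 1.0566795 = 0.006612307.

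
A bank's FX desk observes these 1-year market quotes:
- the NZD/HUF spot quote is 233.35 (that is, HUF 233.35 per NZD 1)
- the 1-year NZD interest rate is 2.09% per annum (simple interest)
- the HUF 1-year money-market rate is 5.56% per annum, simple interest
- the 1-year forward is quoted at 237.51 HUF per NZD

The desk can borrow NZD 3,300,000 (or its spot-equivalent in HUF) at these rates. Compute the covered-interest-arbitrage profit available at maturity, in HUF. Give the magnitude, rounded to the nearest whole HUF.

HUF 12,705,993

T = 1 year.
Invest the NZD and cover forward: 3,300,000 × 1.020900 × 237.51 = HUF 800,164,064.70.
Convert at spot and invest in HUF: 3,300,000 × 233.35 × 1.055600 = HUF 812,870,058.00.
The quoted forward undervalues NZD, so borrow NZD, convert to HUF at spot, deposit the HUF at 5.56%, and buy NZD forward at 237.51 to cover the loan.
Arbitrage profit = |800,164,064.70 − 812,870,058.00| = HUF 12,705,993.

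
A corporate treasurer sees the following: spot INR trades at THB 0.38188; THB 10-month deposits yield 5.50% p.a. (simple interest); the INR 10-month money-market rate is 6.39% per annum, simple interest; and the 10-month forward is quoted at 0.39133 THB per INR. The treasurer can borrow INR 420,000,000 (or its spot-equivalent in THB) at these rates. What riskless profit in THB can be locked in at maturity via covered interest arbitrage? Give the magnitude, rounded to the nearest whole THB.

THB 5,369,905

T = 10/12 years.
Invest the INR and cover forward: 420,000,000 × 1.053250 × 0.39133 = THB 173,110,695.45.
Convert at spot and invest in THB: 420,000,000 × 0.38188 × 1.04583333333 = THB 167,740,790.00.
The quoted forward overvalues INR, so borrow THB, buy INR at spot, deposit the INR at 6.39%, and sell the proceeds forward at 0.39133.
The gap between the two covered legs is THB 5,369,905.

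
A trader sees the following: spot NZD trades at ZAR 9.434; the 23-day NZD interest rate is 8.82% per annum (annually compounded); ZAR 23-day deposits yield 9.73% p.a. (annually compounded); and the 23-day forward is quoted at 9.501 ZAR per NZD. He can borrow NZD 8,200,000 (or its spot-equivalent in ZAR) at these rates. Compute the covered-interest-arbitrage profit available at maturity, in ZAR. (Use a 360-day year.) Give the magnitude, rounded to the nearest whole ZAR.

T = 23/360 years.
Route A — deposit NZD, sell forward: 8,200,000 × 1.0054148129 × 9.501 = ZAR 78,330,058.33.
Route B — convert at spot, deposit ZAR: 8,200,000 × 9.434 × 1.0059498812 = ZAR 77,819,075.67.
The quoted forward overvalues NZD, so borrow ZAR, buy NZD at spot, deposit the NZD at 8.82%, and sell the proceeds forward at 9.501.
Profit = 78,330,058.33 − 77,819,075.67 = ZAR 510,983.

ZAR 510,983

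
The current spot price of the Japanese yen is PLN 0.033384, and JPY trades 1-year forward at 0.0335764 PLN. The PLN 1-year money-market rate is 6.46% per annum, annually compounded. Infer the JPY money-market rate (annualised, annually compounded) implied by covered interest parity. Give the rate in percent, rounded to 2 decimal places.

5.85%

T = 1 year.
By CIP, F/S equals the PLN-to-JPY growth ratio: 0.0335764/0.033384 = 1.0057632.
PLN growth factor: (1 + 0.0646)^1 = 1.064600.
So the JPY growth factor = 1.0584997.
r = 1.0584997^(1/1) − 1 = 0.058500 → 5.85%.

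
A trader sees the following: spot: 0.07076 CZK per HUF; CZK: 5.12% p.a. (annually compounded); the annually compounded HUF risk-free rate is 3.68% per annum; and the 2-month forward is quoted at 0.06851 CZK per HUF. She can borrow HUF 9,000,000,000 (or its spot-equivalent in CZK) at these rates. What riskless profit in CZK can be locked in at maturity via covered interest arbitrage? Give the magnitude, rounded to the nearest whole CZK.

T = 2/12 years.
Invest the HUF and cover forward: 9,000,000,000 × 1.00604135022 × 0.06851 = CZK 620,315,036.13.
Convert at spot and invest in CZK: 9,000,000,000 × 0.07076 × 1.00835678607 = CZK 642,161,935.64.
The quoted forward undervalues HUF, so borrow HUF, convert to CZK at spot, deposit the CZK at 5.12%, and buy HUF forward at 0.06851 to cover the loan.
Arbitrage profit = |620,315,036.13 − 642,161,935.64| = CZK 21,846,900.

CZK 21,846,900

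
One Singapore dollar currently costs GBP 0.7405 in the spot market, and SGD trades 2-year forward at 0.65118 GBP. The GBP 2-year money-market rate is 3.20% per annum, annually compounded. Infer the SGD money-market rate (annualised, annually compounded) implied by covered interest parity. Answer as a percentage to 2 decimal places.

10.05%

T = 2 years.
F/S = 0.65118/0.7405 = 0.8793788 = (growth of GBP) / (growth of SGD).
GBP growth factor: (1 + 0.0320)^2 = 1.065024.
Hence g_SGD = 1.2111095.
Annualise: 1.2111095^(1/2) − 1 = 0.100504 = 10.05%.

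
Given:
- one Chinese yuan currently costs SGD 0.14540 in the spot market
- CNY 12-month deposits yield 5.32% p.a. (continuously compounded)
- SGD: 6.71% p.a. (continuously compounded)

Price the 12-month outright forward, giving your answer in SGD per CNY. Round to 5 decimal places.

T = 1 year.
Growth of 1 SGD over T: e^(0.0671×1) = 1.0694024.
CNY growth factor: e^(0.0532×1) = 1.0546406.
So F = 0.1454 × 1.0694024 / 1.0546406 = 0.1474352 (SGD/CNY).

0.14744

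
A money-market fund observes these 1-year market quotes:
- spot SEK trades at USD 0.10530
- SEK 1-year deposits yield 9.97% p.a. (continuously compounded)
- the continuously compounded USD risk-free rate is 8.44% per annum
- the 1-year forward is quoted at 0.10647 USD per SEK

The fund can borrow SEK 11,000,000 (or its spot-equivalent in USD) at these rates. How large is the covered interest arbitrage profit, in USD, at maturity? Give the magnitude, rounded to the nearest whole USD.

T = 1 year.
Keep in SEK, deliver into the forward: 11,000,000·1.104839417·0.10647 = USD 1,293,954.78.
Swap to USD now, deposit: 11,000,000·0.10530·1.088064032 = USD 1,260,304.57.
The quoted forward overvalues SEK, so borrow USD, buy SEK at spot, deposit the SEK at 9.97%, and sell the proceeds forward at 0.10647.
The gap between the two covered legs is USD 33,650.

USD 33,650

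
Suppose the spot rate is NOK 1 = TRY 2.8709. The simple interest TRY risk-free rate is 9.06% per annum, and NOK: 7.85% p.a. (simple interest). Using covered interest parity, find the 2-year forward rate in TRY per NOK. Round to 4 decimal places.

2.9309

T = 2 years.
TRY accumulates by 1 + 0.0906×2 = 1.181200.
Growth of 1 NOK over T: 1 + 0.0785×2 = 1.157000.
Forward (TRY per NOK) = 2.8709 × 1.181200 / 1.157000 = 2.930948.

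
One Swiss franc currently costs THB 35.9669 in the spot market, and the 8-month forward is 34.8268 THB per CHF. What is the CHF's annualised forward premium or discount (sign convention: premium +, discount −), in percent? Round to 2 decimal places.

T = 8/12 years.
CHF trades forward at -3.16986% vs spot over the period.
Annualise by dividing by T: -0.0316986 / (8/12) = -0.047548 → -4.75%.

-4.75%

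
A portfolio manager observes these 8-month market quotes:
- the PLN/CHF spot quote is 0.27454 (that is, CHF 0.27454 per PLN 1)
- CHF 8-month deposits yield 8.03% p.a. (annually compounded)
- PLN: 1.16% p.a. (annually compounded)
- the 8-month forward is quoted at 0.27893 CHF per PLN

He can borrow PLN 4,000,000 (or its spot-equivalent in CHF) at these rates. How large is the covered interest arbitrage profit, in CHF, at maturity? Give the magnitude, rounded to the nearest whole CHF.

CHF 31,857

T = 8/12 years.
Invest the PLN and cover forward: 4,000,000 × 1.007718459 × 0.27893 = CHF 1,124,331.64.
Convert at spot and invest in CHF: 4,000,000 × 0.27454 × 1.052841311 = CHF 1,156,188.21.
The quoted forward undervalues PLN, so borrow PLN, convert to CHF at spot, deposit the CHF at 8.03%, and buy PLN forward at 0.27893 to cover the loan.
Arbitrage profit = |1,124,331.64 − 1,156,188.21| = CHF 31,857.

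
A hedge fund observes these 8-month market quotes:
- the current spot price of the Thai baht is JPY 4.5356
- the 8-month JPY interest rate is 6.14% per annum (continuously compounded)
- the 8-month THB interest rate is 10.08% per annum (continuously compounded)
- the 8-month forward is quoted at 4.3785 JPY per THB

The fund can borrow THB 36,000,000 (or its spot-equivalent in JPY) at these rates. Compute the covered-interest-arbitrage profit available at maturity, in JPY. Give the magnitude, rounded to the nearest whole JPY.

JPY 1,521,456

T = 8/12 years.
Invest the THB and cover forward: 36,000,000 × 1.06950935866 × 4.3785 = JPY 168,582,482.17.
Convert at spot and invest in JPY: 36,000,000 × 4.5356 × 1.04178265105 = JPY 170,103,938.12.
The quoted forward undervalues THB, so borrow THB, convert to JPY at spot, deposit the JPY at 6.14%, and buy THB forward at 4.3785 to cover the loan.
Profit = 170,103,938.12 − 168,582,482.17 = JPY 1,521,456.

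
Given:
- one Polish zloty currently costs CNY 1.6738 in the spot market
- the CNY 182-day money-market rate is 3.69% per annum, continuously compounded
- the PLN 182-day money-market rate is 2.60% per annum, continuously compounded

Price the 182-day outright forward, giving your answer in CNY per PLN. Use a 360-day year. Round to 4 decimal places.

T = 182/360 years.
Growth of 1 CNY over T: e^(0.0369×182/360) = 1.0188301.
PLN growth factor: e^(0.0260×182/360) = 1.0132312.
CIP: F = S · (grow CNY)/(grow PLN) = 1.6738 × 1.0188301/1.0132312 = 1.683049 CNY per PLN.

1.6830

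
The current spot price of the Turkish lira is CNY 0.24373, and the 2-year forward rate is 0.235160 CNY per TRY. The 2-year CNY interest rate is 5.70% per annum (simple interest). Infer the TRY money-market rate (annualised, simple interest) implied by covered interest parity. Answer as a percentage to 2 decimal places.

T = 2 years.
CIP gives F = S · g_CNY/g_TRY, so g_CNY/g_TRY = 0.23516/0.24373 = 0.9648381.
The CNY side grows by 1 + 0.0570×2 = 1.114000.
That pins the TRY growth at 1.1545979.
(1.1545979 − 1)/T = 0.077299, i.e. 7.73%.

7.73%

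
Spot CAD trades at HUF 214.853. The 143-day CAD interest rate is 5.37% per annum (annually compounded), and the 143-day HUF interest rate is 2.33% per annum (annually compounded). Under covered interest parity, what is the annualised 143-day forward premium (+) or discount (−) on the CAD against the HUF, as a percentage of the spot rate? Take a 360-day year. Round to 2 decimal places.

-2.91%

T = 143/360 years.
No-arbitrage forward: 214.853 × 1.0091911 / 1.0209952 = 212.369006 HUF/CAD.
Annualised premium = (F − S)/S × (1/T) = (212.369006 − 214.853)/214.853 ÷ (143/360) = -2.91%.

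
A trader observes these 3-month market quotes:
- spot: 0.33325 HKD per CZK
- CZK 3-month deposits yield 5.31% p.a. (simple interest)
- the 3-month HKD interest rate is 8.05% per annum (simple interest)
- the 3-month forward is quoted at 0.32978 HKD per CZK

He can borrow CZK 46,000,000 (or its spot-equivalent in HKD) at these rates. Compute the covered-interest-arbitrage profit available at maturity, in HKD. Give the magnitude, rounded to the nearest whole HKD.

HKD 266,746

T = 3/12 years.
Route A — deposit CZK, sell forward: 46,000,000 × 1.013275 × 0.32978 = HKD 15,371,260.16.
Route B — convert at spot, deposit HKD: 46,000,000 × 0.33325 × 1.020125 = HKD 15,638,006.19.
The quoted forward undervalues CZK, so borrow CZK, convert to HKD at spot, deposit the HKD at 8.05%, and buy CZK forward at 0.32978 to cover the loan.
Arbitrage profit = |15,371,260.16 − 15,638,006.19| = HKD 266,746.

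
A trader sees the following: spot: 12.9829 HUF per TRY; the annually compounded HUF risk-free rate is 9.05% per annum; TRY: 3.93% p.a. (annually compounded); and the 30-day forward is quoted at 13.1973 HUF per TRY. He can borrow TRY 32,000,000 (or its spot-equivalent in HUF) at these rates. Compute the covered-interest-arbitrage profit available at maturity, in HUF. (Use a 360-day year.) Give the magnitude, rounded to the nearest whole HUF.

T = 30/360 years.
Invest the TRY and cover forward: 32,000,000 × 1.00321744905 × 13.1973 = HUF 423,672,372.49.
Convert at spot and invest in HUF: 32,000,000 × 12.9829 × 1.00724581703 = HUF 418,463,094.97.
The quoted forward overvalues TRY, so borrow HUF, buy TRY at spot, deposit the TRY at 3.93%, and sell the proceeds forward at 13.1973.
Arbitrage profit = |423,672,372.49 − 418,463,094.97| = HUF 5,209,278.

HUF 5,209,278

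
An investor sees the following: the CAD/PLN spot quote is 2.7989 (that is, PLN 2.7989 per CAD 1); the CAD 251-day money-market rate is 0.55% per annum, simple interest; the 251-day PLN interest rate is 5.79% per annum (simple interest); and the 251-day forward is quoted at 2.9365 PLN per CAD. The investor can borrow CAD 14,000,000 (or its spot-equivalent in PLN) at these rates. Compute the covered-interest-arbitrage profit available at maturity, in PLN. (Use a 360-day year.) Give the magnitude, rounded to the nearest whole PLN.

T = 251/360 years.
Keep in CAD, deliver into the forward: 14,000,000·1.0038347222·2.9365 = PLN 41,268,649.26.
Swap to PLN now, deposit: 14,000,000·2.7989·1.0403691667 = PLN 40,766,449.65.
The quoted forward overvalues CAD, so borrow PLN, buy CAD at spot, deposit the CAD at 0.55%, and sell the proceeds forward at 2.9365.
Profit = 41,268,649.26 − 40,766,449.65 = PLN 502,200.

PLN 502,200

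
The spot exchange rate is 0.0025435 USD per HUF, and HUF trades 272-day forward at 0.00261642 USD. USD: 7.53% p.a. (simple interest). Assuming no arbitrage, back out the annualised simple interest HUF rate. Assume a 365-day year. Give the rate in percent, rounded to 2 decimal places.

3.58%

T = 272/365 years.
CIP gives F = S · g_USD/g_HUF, so g_USD/g_HUF = 0.00261642/0.0025435 = 1.0286692.
USD growth factor: 1 + 0.0753×272/365 = 1.056114.
So the HUF growth factor = 1.0266799.
r = (1.0266799 − 1)/(272/365) = 0.035802 → 3.58%.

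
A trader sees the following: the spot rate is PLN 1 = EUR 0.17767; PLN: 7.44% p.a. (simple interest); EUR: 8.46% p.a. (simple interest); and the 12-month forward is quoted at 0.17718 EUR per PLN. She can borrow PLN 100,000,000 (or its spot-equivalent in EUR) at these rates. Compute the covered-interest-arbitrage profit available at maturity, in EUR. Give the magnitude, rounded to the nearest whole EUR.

EUR 233,869

T = 1 year.
Invest the PLN and cover forward: 100,000,000 × 1.074400 × 0.17718 = EUR 19,036,219.20.
Convert at spot and invest in EUR: 100,000,000 × 0.17767 × 1.084600 = EUR 19,270,088.20.
The quoted forward undervalues PLN, so borrow PLN, convert to EUR at spot, deposit the EUR at 8.46%, and buy PLN forward at 0.17718 to cover the loan.
The gap between the two covered legs is EUR 233,869.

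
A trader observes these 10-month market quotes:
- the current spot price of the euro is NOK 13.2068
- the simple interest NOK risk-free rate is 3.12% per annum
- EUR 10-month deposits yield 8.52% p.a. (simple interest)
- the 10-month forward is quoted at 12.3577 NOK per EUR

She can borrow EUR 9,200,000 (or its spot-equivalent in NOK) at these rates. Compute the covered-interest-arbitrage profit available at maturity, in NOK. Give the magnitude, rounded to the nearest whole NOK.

T = 10/12 years.
Invest the EUR and cover forward: 9,200,000 × 1.071000 × 12.3577 = NOK 121,762,889.64.
Convert at spot and invest in NOK: 9,200,000 × 13.2068 × 1.026000 = NOK 124,661,626.56.
The quoted forward undervalues EUR, so borrow EUR, convert to NOK at spot, deposit the NOK at 3.12%, and buy EUR forward at 12.3577 to cover the loan.
Profit = 124,661,626.56 − 121,762,889.64 = NOK 2,898,737.

NOK 2,898,737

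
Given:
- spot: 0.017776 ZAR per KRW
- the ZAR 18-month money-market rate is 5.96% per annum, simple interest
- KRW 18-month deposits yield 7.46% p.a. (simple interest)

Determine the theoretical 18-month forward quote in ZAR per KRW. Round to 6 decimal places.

T = 18/12 years.
ZAR growth factor: 1 + 0.0596×18/12 = 1.089400.
Growth of 1 KRW over T: 1 + 0.0746×18/12 = 1.111900.
CIP: F = S · (grow ZAR)/(grow KRW) = 0.017776 × 1.089400/1.111900 = 0.01741629 ZAR per KRW.

0.017416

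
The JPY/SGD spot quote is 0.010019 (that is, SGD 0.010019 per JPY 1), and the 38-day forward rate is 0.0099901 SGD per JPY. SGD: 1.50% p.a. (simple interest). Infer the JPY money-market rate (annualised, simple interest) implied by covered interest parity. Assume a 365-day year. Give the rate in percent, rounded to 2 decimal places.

T = 38/365 years.
F/S = 0.0099901/0.010019 = 0.9971155 = (growth of SGD) / (growth of JPY).
The SGD side grows by 1 + 0.0150×38/365 = 1.0015616.
So the JPY growth factor = 1.004459.
r = (1.004459 − 1)/(38/365) = 0.042830 → 4.28%.

4.28%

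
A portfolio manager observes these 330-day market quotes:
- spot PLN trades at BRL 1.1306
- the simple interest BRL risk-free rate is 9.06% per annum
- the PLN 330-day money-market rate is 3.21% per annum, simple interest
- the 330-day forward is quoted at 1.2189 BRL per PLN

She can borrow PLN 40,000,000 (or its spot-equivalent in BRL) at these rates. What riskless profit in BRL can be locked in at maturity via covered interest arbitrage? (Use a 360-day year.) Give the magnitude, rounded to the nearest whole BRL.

BRL 1,210,792

T = 330/360 years.
Route A — deposit PLN, sell forward: 40,000,000 × 1.029425 × 1.2189 = BRL 50,190,645.30.
Route B — convert at spot, deposit BRL: 40,000,000 × 1.1306 × 1.083050 = BRL 48,979,853.20.
The quoted forward overvalues PLN, so borrow BRL, buy PLN at spot, deposit the PLN at 3.21%, and sell the proceeds forward at 1.2189.
The gap between the two covered legs is BRL 1,210,792.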